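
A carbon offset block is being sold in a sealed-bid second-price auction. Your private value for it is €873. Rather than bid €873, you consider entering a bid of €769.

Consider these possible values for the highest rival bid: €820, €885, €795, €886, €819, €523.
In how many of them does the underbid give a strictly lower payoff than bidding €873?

The deviation hurts exactly when the highest competing bid lies strictly between €769 and €873 — underbidding then forfeits a profitable win.
€820: inside the interval → strictly worse (loss €53).
€885: above both → same outcome either way.
€795: inside the interval → strictly worse (loss €78).
€886: above both → same outcome either way.
€819: inside the interval → strictly worse (loss €54).
€523: below both → same outcome either way.
Count: 3.

3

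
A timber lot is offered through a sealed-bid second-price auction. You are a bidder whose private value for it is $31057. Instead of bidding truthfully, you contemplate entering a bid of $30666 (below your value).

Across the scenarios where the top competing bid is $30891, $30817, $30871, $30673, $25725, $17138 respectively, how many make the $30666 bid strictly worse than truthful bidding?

The deviation hurts exactly when the highest competing bid lies strictly between $30666 and $31057 — underbidding then forfeits a profitable win.
$30891: inside the interval → strictly worse (loss $166).
$30817: inside the interval → strictly worse (loss $240).
$30871: inside the interval → strictly worse (loss $186).
$30673: inside the interval → strictly worse (loss $384).
$25725: below both → same outcome either way.
$17138: below both → same outcome either way.
Count: 4.

4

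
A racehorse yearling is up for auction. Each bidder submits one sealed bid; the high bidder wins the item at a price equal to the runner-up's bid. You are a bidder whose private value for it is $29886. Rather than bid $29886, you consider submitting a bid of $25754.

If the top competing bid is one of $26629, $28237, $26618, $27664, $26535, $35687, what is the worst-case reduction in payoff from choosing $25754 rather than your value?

$26629: truthful gives $3257, deviation gives $0 → loss $3257.
$28237: truthful gives $1649, deviation gives $0 → loss $1649.
$26618: truthful gives $3268, deviation gives $0 → loss $3268.
$27664: truthful gives $2222, deviation gives $0 → loss $2222.
$26535: truthful gives $3351, deviation gives $0 → loss $3351.
$35687: same outcome either way → loss $0.
Maximum loss: $3351.

$3351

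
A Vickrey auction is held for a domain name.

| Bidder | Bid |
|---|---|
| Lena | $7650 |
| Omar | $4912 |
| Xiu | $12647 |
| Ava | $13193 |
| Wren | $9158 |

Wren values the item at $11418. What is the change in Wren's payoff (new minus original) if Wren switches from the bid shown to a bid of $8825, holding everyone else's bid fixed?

The highest bid among the other bidders is $13193; Wren's bid doesn't change that.
Original bid $9158: Wren is not highest (top rival bid is $13193); payoff $0.
Alternative bid $8825: Wren is not highest (top rival bid is $13193); payoff $0.
Change in payoff = $0 − ($0) = $0.

$0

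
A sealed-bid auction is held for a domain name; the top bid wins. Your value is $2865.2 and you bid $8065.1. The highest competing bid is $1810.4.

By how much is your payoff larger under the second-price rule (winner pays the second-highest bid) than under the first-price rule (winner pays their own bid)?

$6254.7

You have the highest bid, so you win under either rule.
Second-price: pay $1810.4 → payoff $1054.8.
First-price: pay your own bid $8065.1 → payoff −$5199.9.
Difference = $1054.8 − (−$5199.9) = $6254.7.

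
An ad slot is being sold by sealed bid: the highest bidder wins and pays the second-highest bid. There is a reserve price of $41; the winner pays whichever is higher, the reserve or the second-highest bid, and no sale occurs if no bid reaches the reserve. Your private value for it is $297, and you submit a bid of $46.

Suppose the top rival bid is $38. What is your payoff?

$256

Your bid $46 is the highest and exceeds the reserve.
Price = max(second-highest bid, reserve) = max($38, $41) = $41.
Payoff = $297 − $41 = $256.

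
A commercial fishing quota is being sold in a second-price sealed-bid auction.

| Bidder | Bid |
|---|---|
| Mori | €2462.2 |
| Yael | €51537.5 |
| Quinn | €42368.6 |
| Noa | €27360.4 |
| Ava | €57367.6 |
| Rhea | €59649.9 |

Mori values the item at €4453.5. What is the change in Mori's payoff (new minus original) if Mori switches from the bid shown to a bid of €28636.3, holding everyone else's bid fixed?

€0

The highest bid among the other bidders is €59649.9; Mori's bid doesn't change that.
Original bid €2462.2: Mori is not highest (top rival bid is €59649.9); payoff €0.
Alternative bid €28636.3: Mori is not highest (top rival bid is €59649.9); payoff €0.
Change in payoff = €0 − (€0) = €0.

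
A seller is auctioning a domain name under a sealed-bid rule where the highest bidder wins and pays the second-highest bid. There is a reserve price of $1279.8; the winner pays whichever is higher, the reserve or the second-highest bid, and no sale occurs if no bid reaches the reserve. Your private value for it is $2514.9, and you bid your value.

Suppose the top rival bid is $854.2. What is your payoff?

$1235.1

Your bid $2514.9 is the highest and exceeds the reserve.
Price = max(second-highest bid, reserve) = max($854.2, $1279.8) = $1279.8.
Payoff = $2514.9 − $1279.8 = $1235.1.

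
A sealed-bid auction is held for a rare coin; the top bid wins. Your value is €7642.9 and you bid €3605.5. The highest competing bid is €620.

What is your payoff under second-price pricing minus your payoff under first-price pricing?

You have the highest bid, so you win under either rule.
Second-price: pay €620 → payoff €7022.9.
First-price: pay your own bid €3605.5 → payoff €4037.4.
Difference = €7022.9 − (€4037.4) = €2985.5.

€2985.5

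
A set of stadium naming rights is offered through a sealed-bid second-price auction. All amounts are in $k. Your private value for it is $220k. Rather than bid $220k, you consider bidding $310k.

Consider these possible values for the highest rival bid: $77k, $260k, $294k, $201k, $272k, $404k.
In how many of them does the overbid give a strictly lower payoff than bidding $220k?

3

The deviation hurts exactly when the highest competing bid lies strictly between $220k and $310k — overbidding then wins at a price above your value.
$77k: below both → same outcome either way.
$260k: inside the interval → strictly worse (loss $40k).
$294k: inside the interval → strictly worse (loss $74k).
$201k: below both → same outcome either way.
$272k: inside the interval → strictly worse (loss $52k).
$404k: above both → same outcome either way.
Count: 3.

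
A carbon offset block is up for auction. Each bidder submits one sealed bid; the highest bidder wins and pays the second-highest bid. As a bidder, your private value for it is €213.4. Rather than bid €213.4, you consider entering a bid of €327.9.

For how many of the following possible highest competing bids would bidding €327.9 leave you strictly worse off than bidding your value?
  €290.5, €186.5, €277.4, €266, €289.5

4

The deviation hurts exactly when the highest competing bid lies strictly between €213.4 and €327.9 — overbidding then wins at a price above your value.
€290.5: inside the interval → strictly worse (loss €77.1).
€186.5: below both → same outcome either way.
€277.4: inside the interval → strictly worse (loss €64).
€266: inside the interval → strictly worse (loss €52.6).
€289.5: inside the interval → strictly worse (loss €76.1).
Count: 4.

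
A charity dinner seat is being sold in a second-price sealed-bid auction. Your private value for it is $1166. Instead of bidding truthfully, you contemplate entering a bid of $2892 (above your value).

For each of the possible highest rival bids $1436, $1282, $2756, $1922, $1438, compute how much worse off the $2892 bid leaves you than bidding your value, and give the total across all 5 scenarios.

$3004

The deviation costs you only when the competing bid falls strictly between $1166 and $2892; elsewhere both bids give the same outcome.
$1436: truthful payoff $0, deviation payoff −$270 → loss $270.
$1282: truthful payoff $0, deviation payoff −$116 → loss $116.
$2756: truthful payoff $0, deviation payoff −$1590 → loss $1590.
$1922: truthful payoff $0, deviation payoff −$756 → loss $756.
$1438: truthful payoff $0, deviation payoff −$272 → loss $272.
Total loss = $270 + $116 + $1590 + $756 + $272 = $3004.
Truthful bidding weakly dominates here: raising your bid can only win items priced above your value, and lowering it can only forfeit items priced below.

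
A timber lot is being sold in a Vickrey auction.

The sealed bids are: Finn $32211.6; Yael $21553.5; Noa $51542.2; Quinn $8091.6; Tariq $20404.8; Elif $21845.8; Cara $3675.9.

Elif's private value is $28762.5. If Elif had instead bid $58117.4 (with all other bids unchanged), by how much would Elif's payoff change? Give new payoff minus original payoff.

−$22779.7

The highest bid among the other bidders is $51542.2; Elif's bid doesn't change that.
Original bid $21845.8: Elif is not highest (top rival bid is $51542.2); payoff $0.
Alternative bid $58117.4: Elif is highest, pays the top rival bid $51542.2; payoff $28762.5 − $51542.2 = −$22779.7.
Change in payoff = −$22779.7 − ($0) = −$22779.7.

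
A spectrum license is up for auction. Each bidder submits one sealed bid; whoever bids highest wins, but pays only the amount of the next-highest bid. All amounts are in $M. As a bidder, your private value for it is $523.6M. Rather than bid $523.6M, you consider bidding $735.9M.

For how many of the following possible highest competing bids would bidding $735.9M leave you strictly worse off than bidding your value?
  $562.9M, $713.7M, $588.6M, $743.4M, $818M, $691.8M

4

The deviation hurts exactly when the highest competing bid lies strictly between $523.6M and $735.9M — overbidding then wins at a price above your value.
$562.9M: inside the interval → strictly worse (loss $39.3M).
$713.7M: inside the interval → strictly worse (loss $190.1M).
$588.6M: inside the interval → strictly worse (loss $65M).
$743.4M: above both → same outcome either way.
$818M: above both → same outcome either way.
$691.8M: inside the interval → strictly worse (loss $168.2M).
Count: 4.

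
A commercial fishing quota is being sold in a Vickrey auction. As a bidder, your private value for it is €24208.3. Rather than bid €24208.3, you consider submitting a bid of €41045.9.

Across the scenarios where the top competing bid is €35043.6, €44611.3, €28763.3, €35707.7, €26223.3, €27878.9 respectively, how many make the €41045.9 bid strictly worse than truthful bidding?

5

The deviation hurts exactly when the highest competing bid lies strictly between €24208.3 and €41045.9 — overbidding then wins at a price above your value.
€35043.6: inside the interval → strictly worse (loss €10835.3).
€44611.3: above both → same outcome either way.
€28763.3: inside the interval → strictly worse (loss €4555).
€35707.7: inside the interval → strictly worse (loss €11499.4).
€26223.3: inside the interval → strictly worse (loss €2015).
€27878.9: inside the interval → strictly worse (loss €3670.6).
Count: 5.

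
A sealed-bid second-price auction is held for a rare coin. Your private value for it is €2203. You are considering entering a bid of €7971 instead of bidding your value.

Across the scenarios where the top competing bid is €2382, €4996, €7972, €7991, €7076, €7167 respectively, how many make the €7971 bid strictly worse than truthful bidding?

The deviation hurts exactly when the highest competing bid lies strictly between €2203 and €7971 — overbidding then wins at a price above your value.
€2382: inside the interval → strictly worse (loss €179).
€4996: inside the interval → strictly worse (loss €2793).
€7972: above both → same outcome either way.
€7991: above both → same outcome either way.
€7076: inside the interval → strictly worse (loss €4873).
€7167: inside the interval → strictly worse (loss €4964).
Count: 4.

4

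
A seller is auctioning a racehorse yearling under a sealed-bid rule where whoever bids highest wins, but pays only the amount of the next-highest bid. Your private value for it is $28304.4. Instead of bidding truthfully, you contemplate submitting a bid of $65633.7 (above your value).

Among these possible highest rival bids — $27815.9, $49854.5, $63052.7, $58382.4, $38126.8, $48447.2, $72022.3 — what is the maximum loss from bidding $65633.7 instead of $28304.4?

$27815.9: same outcome either way → loss $0.
$49854.5: truthful gives $0, deviation gives −$21550.1 → loss $21550.1.
$63052.7: truthful gives $0, deviation gives −$34748.3 → loss $34748.3.
$58382.4: truthful gives $0, deviation gives −$30078 → loss $30078.
$38126.8: truthful gives $0, deviation gives −$9822.4 → loss $9822.4.
$48447.2: truthful gives $0, deviation gives −$20142.8 → loss $20142.8.
$72022.3: same outcome either way → loss $0.
Maximum loss: $34748.3.

$34748.3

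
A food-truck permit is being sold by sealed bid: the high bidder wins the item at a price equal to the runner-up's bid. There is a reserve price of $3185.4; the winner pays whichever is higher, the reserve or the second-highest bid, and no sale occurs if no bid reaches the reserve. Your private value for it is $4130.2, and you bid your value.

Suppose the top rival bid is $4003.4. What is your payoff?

$126.8

Your bid $4130.2 is the highest and exceeds the reserve.
Price = max(second-highest bid, reserve) = max($4003.4, $3185.4) = $4003.4.
Payoff = $4130.2 − $4003.4 = $126.8.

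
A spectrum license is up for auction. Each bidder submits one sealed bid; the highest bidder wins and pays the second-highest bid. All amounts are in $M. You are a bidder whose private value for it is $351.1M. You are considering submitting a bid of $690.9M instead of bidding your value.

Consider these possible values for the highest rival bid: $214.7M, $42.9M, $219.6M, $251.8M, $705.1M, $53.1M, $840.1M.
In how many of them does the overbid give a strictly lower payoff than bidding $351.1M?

The deviation hurts exactly when the highest competing bid lies strictly between $351.1M and $690.9M — overbidding then wins at a price above your value.
$214.7M: below both → same outcome either way.
$42.9M: below both → same outcome either way.
$219.6M: below both → same outcome either way.
$251.8M: below both → same outcome either way.
$705.1M: above both → same outcome either way.
$53.1M: below both → same outcome either way.
$840.1M: above both → same outcome either way.
Count: 0.

0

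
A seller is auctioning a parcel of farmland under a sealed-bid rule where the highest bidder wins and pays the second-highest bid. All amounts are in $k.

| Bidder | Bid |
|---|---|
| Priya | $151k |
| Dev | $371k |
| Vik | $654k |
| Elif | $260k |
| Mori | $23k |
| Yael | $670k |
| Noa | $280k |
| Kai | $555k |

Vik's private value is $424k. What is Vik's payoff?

Highest bid: Yael at $670k, so Yael wins.
Second-highest bid: Vik at $654k — that is the price the winner pays.
Vik did not win, so Vik pays nothing and receives nothing: payoff $0k.

$0k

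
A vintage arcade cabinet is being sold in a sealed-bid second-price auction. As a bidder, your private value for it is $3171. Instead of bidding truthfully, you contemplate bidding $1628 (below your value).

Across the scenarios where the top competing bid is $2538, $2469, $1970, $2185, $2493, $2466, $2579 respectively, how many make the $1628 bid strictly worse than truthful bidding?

7

The deviation hurts exactly when the highest competing bid lies strictly between $1628 and $3171 — underbidding then forfeits a profitable win.
$2538: inside the interval → strictly worse (loss $633).
$2469: inside the interval → strictly worse (loss $702).
$1970: inside the interval → strictly worse (loss $1201).
$2185: inside the interval → strictly worse (loss $986).
$2493: inside the interval → strictly worse (loss $678).
$2466: inside the interval → strictly worse (loss $705).
$2579: inside the interval → strictly worse (loss $592).
Count: 7.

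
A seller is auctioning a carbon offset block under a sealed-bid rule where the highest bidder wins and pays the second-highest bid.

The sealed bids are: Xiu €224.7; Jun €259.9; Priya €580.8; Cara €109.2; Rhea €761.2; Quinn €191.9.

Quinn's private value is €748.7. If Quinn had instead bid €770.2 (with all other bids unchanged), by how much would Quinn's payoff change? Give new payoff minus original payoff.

−€12.5

The highest bid among the other bidders is €761.2; Quinn's bid doesn't change that.
Original bid €191.9: Quinn is not highest (top rival bid is €761.2); payoff €0.
Alternative bid €770.2: Quinn is highest, pays the top rival bid €761.2; payoff €748.7 − €761.2 = −€12.5.
Change in payoff = −€12.5 − (€0) = −€12.5.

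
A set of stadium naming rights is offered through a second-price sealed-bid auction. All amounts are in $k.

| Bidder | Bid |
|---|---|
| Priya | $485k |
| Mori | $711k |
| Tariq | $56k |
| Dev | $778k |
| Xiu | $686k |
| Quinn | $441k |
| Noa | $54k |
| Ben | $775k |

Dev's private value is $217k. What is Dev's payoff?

−$558k

Highest bid: Dev at $778k, so Dev wins.
Second-highest bid: Ben at $775k — that is the price the winner pays.
Dev's payoff = value − price = $217k − $775k = −$558k.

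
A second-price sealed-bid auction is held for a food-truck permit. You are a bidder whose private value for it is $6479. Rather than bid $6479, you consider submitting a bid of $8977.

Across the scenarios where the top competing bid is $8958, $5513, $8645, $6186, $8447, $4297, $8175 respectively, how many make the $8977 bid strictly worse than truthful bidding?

4

The deviation hurts exactly when the highest competing bid lies strictly between $6479 and $8977 — overbidding then wins at a price above your value.
$8958: inside the interval → strictly worse (loss $2479).
$5513: below both → same outcome either way.
$8645: inside the interval → strictly worse (loss $2166).
$6186: below both → same outcome either way.
$8447: inside the interval → strictly worse (loss $1968).
$4297: below both → same outcome either way.
$8175: inside the interval → strictly worse (loss $1696).
Count: 4.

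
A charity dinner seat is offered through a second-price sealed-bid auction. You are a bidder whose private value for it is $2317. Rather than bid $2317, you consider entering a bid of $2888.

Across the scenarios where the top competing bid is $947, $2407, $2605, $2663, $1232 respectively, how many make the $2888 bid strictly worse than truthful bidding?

The deviation hurts exactly when the highest competing bid lies strictly between $2317 and $2888 — overbidding then wins at a price above your value.
$947: below both → same outcome either way.
$2407: inside the interval → strictly worse (loss $90).
$2605: inside the interval → strictly worse (loss $288).
$2663: inside the interval → strictly worse (loss $346).
$1232: below both → same outcome either way.
Count: 3.

3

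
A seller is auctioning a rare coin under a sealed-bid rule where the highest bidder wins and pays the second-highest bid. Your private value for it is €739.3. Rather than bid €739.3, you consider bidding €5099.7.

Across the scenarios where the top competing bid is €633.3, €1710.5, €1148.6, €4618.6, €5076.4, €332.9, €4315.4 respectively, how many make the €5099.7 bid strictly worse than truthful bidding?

5

The deviation hurts exactly when the highest competing bid lies strictly between €739.3 and €5099.7 — overbidding then wins at a price above your value.
€633.3: below both → same outcome either way.
€1710.5: inside the interval → strictly worse (loss €971.2).
€1148.6: inside the interval → strictly worse (loss €409.3).
€4618.6: inside the interval → strictly worse (loss €3879.3).
€5076.4: inside the interval → strictly worse (loss €4337.1).
€332.9: below both → same outcome either way.
€4315.4: inside the interval → strictly worse (loss €3576.1).
Count: 5.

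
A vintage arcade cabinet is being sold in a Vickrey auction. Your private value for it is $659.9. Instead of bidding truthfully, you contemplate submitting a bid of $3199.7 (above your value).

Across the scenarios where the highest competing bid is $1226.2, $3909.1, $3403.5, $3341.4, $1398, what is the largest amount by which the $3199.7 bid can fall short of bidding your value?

$1226.2: truthful gives $0, deviation gives −$566.3 → loss $566.3.
$3909.1: same outcome either way → loss $0.
$3403.5: same outcome either way → loss $0.
$3341.4: same outcome either way → loss $0.
$1398: truthful gives $0, deviation gives −$738.1 → loss $738.1.
Maximum loss: $738.1.

$738.1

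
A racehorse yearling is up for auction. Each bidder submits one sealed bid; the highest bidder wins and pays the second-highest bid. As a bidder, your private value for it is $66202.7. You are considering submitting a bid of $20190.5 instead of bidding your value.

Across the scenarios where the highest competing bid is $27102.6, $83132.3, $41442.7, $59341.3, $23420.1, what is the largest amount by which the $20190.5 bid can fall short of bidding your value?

$27102.6: truthful gives $39100.1, deviation gives $0 → loss $39100.1.
$83132.3: same outcome either way → loss $0.
$41442.7: truthful gives $24760, deviation gives $0 → loss $24760.
$59341.3: truthful gives $6861.4, deviation gives $0 → loss $6861.4.
$23420.1: truthful gives $42782.6, deviation gives $0 → loss $42782.6.
Maximum loss: $42782.6.

$42782.6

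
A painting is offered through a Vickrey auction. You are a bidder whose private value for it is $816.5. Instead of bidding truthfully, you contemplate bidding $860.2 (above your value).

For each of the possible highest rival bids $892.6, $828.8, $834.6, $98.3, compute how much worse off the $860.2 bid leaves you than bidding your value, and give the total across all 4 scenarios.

The deviation costs you only when the competing bid falls strictly between $816.5 and $860.2; elsewhere both bids give the same outcome.
$892.6: outcomes coincide → loss $0.
$828.8: truthful payoff $0, deviation payoff −$12.3 → loss $12.3.
$834.6: truthful payoff $0, deviation payoff −$18.1 → loss $18.1.
$98.3: outcomes coincide → loss $0.
Total loss = $12.3 + $18.1 = $30.4.
Truthful bidding weakly dominates here: raising your bid can only win items priced above your value, and lowering it can only forfeit items priced below.

$30.4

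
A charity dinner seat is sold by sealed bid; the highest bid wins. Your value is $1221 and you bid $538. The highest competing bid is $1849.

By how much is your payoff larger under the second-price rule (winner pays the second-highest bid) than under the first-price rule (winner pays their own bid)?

$0

Your bid $538 is below $1849, so you lose under either rule.
Payoff is $0 in both cases; difference = $0.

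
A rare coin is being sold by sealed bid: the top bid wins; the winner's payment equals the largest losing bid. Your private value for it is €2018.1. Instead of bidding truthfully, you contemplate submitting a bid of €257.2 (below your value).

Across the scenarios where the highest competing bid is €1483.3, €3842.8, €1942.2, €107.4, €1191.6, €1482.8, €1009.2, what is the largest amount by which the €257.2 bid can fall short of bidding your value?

€1483.3: truthful gives €534.8, deviation gives €0 → loss €534.8.
€3842.8: same outcome either way → loss €0.
€1942.2: truthful gives €75.9, deviation gives €0 → loss €75.9.
€107.4: same outcome either way → loss €0.
€1191.6: truthful gives €826.5, deviation gives €0 → loss €826.5.
€1482.8: truthful gives €535.3, deviation gives €0 → loss €535.3.
€1009.2: truthful gives €1008.9, deviation gives €0 → loss €1008.9.
Maximum loss: €1008.9.

€1008.9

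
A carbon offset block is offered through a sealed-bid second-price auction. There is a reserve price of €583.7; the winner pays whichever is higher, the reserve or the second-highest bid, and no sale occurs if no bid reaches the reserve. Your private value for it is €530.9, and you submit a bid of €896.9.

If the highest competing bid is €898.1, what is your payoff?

Your bid €896.9 is below the highest competing bid €898.1, so you lose. Payoff €0.

€0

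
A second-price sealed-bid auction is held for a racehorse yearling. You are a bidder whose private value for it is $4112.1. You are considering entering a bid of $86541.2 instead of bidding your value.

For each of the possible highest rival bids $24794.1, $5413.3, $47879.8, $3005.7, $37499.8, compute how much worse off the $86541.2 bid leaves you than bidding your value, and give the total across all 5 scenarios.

The deviation costs you only when the competing bid falls strictly between $4112.1 and $86541.2; elsewhere both bids give the same outcome.
$24794.1: truthful payoff $0, deviation payoff −$20682 → loss $20682.
$5413.3: truthful payoff $0, deviation payoff −$1301.2 → loss $1301.2.
$47879.8: truthful payoff $0, deviation payoff −$43767.7 → loss $43767.7.
$3005.7: outcomes coincide → loss $0.
$37499.8: truthful payoff $0, deviation payoff −$33387.7 → loss $33387.7.
Total loss = $20682 + $1301.2 + $43767.7 + $33387.7 = $99138.6.

$99138.6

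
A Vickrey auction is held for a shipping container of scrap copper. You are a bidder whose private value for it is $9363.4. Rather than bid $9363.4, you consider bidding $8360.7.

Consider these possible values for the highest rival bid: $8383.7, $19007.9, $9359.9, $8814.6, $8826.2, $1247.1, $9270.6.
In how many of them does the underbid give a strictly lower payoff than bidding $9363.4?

5

The deviation hurts exactly when the highest competing bid lies strictly between $8360.7 and $9363.4 — underbidding then forfeits a profitable win.
$8383.7: inside the interval → strictly worse (loss $979.7).
$19007.9: above both → same outcome either way.
$9359.9: inside the interval → strictly worse (loss $3.5).
$8814.6: inside the interval → strictly worse (loss $548.8).
$8826.2: inside the interval → strictly worse (loss $537.2).
$1247.1: below both → same outcome either way.
$9270.6: inside the interval → strictly worse (loss $92.8).
Count: 5.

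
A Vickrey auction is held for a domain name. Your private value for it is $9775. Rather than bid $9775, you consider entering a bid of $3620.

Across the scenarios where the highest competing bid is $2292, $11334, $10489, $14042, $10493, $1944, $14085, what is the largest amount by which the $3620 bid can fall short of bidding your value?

$0

$2292: same outcome either way → loss $0.
$11334: same outcome either way → loss $0.
$10489: same outcome either way → loss $0.
$14042: same outcome either way → loss $0.
$10493: same outcome either way → loss $0.
$1944: same outcome either way → loss $0.
$14085: same outcome either way → loss $0.
Maximum loss: $0.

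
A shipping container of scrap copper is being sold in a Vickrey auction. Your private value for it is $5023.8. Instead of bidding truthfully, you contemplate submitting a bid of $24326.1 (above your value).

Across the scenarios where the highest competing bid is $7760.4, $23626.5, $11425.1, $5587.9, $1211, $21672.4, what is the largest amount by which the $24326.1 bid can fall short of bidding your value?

$7760.4: truthful gives $0, deviation gives −$2736.6 → loss $2736.6.
$23626.5: truthful gives $0, deviation gives −$18602.7 → loss $18602.7.
$11425.1: truthful gives $0, deviation gives −$6401.3 → loss $6401.3.
$5587.9: truthful gives $0, deviation gives −$564.1 → loss $564.1.
$1211: same outcome either way → loss $0.
$21672.4: truthful gives $0, deviation gives −$16648.6 → loss $16648.6.
Maximum loss: $18602.7.

$18602.7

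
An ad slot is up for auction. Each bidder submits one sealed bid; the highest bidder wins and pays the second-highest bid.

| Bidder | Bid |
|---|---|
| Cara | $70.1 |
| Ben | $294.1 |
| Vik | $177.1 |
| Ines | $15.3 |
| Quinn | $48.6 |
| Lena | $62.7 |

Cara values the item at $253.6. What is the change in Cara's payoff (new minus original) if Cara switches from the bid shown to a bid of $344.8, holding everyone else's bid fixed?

The highest bid among the other bidders is $294.1; Cara's bid doesn't change that.
Original bid $70.1: Cara is not highest (top rival bid is $294.1); payoff $0.
Alternative bid $344.8: Cara is highest, pays the top rival bid $294.1; payoff $253.6 − $294.1 = −$40.5.
Change in payoff = −$40.5 − ($0) = −$40.5.

−$40.5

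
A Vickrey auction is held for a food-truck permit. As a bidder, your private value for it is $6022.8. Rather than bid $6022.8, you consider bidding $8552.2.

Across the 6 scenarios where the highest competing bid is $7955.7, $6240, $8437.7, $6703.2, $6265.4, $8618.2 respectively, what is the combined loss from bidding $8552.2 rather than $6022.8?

$5488

The deviation costs you only when the competing bid falls strictly between $6022.8 and $8552.2; elsewhere both bids give the same outcome.
$7955.7: truthful payoff $0, deviation payoff −$1932.9 → loss $1932.9.
$6240: truthful payoff $0, deviation payoff −$217.2 → loss $217.2.
$8437.7: truthful payoff $0, deviation payoff −$2414.9 → loss $2414.9.
$6703.2: truthful payoff $0, deviation payoff −$680.4 → loss $680.4.
$6265.4: truthful payoff $0, deviation payoff −$242.6 → loss $242.6.
$8618.2: outcomes coincide → loss $0.
Total loss = $1932.9 + $217.2 + $2414.9 + $680.4 + $242.6 = $5488.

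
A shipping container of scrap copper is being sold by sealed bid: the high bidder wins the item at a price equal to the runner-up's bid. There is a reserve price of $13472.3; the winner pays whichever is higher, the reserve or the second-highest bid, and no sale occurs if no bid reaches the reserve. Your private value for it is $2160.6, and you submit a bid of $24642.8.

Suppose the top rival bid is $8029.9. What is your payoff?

Your bid $24642.8 is the highest and exceeds the reserve.
Price = max(second-highest bid, reserve) = max($8029.9, $13472.3) = $13472.3.
Payoff = $2160.6 − $13472.3 = −$11311.7.

−$11311.7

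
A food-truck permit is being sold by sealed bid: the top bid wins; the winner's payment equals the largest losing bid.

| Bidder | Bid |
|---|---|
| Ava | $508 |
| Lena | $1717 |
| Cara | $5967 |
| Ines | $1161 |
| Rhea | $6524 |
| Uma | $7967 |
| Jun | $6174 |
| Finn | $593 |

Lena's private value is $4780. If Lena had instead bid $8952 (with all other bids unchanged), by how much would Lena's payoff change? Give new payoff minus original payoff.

−$3187

The highest bid among the other bidders is $7967; Lena's bid doesn't change that.
Original bid $1717: Lena is not highest (top rival bid is $7967); payoff $0.
Alternative bid $8952: Lena is highest, pays the top rival bid $7967; payoff $4780 − $7967 = −$3187.
Change in payoff = −$3187 − ($0) = −$3187.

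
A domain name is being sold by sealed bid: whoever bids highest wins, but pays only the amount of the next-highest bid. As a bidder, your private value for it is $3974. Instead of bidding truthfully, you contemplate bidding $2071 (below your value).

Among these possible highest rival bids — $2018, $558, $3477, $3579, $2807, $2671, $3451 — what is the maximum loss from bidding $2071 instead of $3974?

$2018: same outcome either way → loss $0.
$558: same outcome either way → loss $0.
$3477: truthful gives $497, deviation gives $0 → loss $497.
$3579: truthful gives $395, deviation gives $0 → loss $395.
$2807: truthful gives $1167, deviation gives $0 → loss $1167.
$2671: truthful gives $1303, deviation gives $0 → loss $1303.
$3451: truthful gives $523, deviation gives $0 → loss $523.
Maximum loss: $1303.

$1303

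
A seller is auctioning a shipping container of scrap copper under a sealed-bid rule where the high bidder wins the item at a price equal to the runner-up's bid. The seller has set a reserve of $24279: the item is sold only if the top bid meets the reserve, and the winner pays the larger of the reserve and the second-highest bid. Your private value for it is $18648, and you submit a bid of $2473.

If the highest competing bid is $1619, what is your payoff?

Your bid $2473 is the highest bid but falls below the reserve $24279, so the item goes unsold. Payoff $0.

$0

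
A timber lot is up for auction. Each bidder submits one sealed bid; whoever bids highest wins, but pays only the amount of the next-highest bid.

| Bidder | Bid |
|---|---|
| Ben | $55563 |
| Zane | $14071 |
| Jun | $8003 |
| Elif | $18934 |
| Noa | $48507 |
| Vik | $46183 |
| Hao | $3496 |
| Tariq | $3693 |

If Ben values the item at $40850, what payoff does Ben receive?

−$7657

Highest bid: Ben at $55563, so Ben wins.
Second-highest bid: Noa at $48507 — that is the price the winner pays.
Ben's payoff = value − price = $40850 − $48507 = −$7657.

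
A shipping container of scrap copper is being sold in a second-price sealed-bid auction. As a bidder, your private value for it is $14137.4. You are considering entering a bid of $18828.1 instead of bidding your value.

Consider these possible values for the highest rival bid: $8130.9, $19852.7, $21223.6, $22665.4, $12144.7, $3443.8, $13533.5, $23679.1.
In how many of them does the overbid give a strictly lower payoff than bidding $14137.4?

The deviation hurts exactly when the highest competing bid lies strictly between $14137.4 and $18828.1 — overbidding then wins at a price above your value.
$8130.9: below both → same outcome either way.
$19852.7: above both → same outcome either way.
$21223.6: above both → same outcome either way.
$22665.4: above both → same outcome either way.
$12144.7: below both → same outcome either way.
$3443.8: below both → same outcome either way.
$13533.5: below both → same outcome either way.
$23679.1: above both → same outcome either way.
Count: 0.

0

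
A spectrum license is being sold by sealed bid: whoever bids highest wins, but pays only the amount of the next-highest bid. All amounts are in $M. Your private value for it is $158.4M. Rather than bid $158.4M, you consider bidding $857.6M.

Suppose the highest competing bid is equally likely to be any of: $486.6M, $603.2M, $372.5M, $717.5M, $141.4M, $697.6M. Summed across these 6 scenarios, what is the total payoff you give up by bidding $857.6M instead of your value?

The deviation costs you only when the competing bid falls strictly between $158.4M and $857.6M; elsewhere both bids give the same outcome.
$486.6M: truthful payoff $0M, deviation payoff −$328.2M → loss $328.2M.
$603.2M: truthful payoff $0M, deviation payoff −$444.8M → loss $444.8M.
$372.5M: truthful payoff $0M, deviation payoff −$214.1M → loss $214.1M.
$717.5M: truthful payoff $0M, deviation payoff −$559.1M → loss $559.1M.
$141.4M: outcomes coincide → loss $0M.
$697.6M: truthful payoff $0M, deviation payoff −$539.2M → loss $539.2M.
Total loss = $328.2M + $444.8M + $214.1M + $559.1M + $539.2M = $2085.4M.
Truthful bidding weakly dominates here: raising your bid can only win items priced above your value, and lowering it can only forfeit items priced below.

$2085.4M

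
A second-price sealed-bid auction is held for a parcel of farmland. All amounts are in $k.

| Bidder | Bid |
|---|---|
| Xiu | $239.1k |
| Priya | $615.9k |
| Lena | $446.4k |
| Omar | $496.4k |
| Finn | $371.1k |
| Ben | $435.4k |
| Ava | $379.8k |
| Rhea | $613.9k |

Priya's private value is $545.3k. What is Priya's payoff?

Highest bid: Priya at $615.9k, so Priya wins.
Second-highest bid: Rhea at $613.9k — that is the price the winner pays.
Priya's payoff = value − price = $545.3k − $613.9k = −$68.6k.

−$68.6k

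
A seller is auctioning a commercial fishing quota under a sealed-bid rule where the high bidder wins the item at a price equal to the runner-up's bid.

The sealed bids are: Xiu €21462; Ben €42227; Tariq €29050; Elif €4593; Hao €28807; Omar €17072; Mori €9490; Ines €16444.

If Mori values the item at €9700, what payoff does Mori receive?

€0

Highest bid: Ben at €42227, so Ben wins.
Second-highest bid: Tariq at €29050 — that is the price the winner pays.
Mori did not win, so Mori pays nothing and receives nothing: payoff €0.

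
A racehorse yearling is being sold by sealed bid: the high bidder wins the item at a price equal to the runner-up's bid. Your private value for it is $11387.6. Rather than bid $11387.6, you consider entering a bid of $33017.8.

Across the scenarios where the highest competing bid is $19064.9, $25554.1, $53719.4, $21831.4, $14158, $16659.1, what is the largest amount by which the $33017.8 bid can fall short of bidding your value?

$14166.5

$19064.9: truthful gives $0, deviation gives −$7677.3 → loss $7677.3.
$25554.1: truthful gives $0, deviation gives −$14166.5 → loss $14166.5.
$53719.4: same outcome either way → loss $0.
$21831.4: truthful gives $0, deviation gives −$10443.8 → loss $10443.8.
$14158: truthful gives $0, deviation gives −$2770.4 → loss $2770.4.
$16659.1: truthful gives $0, deviation gives −$5271.5 → loss $5271.5.
Maximum loss: $14166.5.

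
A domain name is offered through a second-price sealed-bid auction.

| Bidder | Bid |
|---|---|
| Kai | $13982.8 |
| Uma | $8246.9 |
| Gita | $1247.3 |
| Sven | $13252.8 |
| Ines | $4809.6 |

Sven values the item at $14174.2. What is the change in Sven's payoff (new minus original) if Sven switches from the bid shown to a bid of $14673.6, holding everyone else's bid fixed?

$191.4

The highest bid among the other bidders is $13982.8; Sven's bid doesn't change that.
Original bid $13252.8: Sven is not highest (top rival bid is $13982.8); payoff $0.
Alternative bid $14673.6: Sven is highest, pays the top rival bid $13982.8; payoff $14174.2 − $13982.8 = $191.4.
Change in payoff = $191.4 − ($0) = $191.4.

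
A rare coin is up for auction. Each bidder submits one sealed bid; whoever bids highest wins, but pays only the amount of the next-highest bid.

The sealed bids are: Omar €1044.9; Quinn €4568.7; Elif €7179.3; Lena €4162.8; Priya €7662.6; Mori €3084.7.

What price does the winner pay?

Highest bid: Priya at €7662.6, so Priya wins.
Second-highest bid: Elif at €7179.3 — that is the price the winner pays.

€7179.3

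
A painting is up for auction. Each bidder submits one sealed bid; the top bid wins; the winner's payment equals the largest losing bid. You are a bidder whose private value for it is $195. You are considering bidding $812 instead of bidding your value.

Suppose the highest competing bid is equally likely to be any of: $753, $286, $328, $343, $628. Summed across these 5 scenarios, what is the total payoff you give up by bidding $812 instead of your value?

$1363

The deviation costs you only when the competing bid falls strictly between $195 and $812; elsewhere both bids give the same outcome.
$753: truthful payoff $0, deviation payoff −$558 → loss $558.
$286: truthful payoff $0, deviation payoff −$91 → loss $91.
$328: truthful payoff $0, deviation payoff −$133 → loss $133.
$343: truthful payoff $0, deviation payoff −$148 → loss $148.
$628: truthful payoff $0, deviation payoff −$433 → loss $433.
Total loss = $558 + $91 + $133 + $148 + $433 = $1363.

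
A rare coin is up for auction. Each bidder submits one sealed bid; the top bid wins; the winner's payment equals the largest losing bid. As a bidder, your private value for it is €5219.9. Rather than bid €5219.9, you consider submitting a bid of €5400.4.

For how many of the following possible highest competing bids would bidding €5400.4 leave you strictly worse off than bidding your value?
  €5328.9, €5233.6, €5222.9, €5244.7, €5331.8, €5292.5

6

The deviation hurts exactly when the highest competing bid lies strictly between €5219.9 and €5400.4 — overbidding then wins at a price above your value.
€5328.9: inside the interval → strictly worse (loss €109).
€5233.6: inside the interval → strictly worse (loss €13.7).
€5222.9: inside the interval → strictly worse (loss €3).
€5244.7: inside the interval → strictly worse (loss €24.8).
€5331.8: inside the interval → strictly worse (loss €111.9).
€5292.5: inside the interval → strictly worse (loss €72.6).
Count: 6.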